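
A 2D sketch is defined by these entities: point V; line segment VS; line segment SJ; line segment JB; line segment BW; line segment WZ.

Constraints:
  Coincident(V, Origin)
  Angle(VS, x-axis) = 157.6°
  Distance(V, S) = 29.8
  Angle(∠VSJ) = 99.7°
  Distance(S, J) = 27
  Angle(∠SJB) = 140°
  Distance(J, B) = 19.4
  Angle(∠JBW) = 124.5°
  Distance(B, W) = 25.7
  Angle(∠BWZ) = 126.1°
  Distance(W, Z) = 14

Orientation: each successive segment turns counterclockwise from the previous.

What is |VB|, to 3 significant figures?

49.8

∠VSJ = 99.7° gives SJ at -122° from the x-axis; with |SJ| = 27.0, J = (-41.9, -11.5). ∠SJB = 140.0° gives JB at -82.1° from the x-axis; with |JB| = 19.4, B = (-39.2, -30.7). Then |VB| = |B − V| = 49.8.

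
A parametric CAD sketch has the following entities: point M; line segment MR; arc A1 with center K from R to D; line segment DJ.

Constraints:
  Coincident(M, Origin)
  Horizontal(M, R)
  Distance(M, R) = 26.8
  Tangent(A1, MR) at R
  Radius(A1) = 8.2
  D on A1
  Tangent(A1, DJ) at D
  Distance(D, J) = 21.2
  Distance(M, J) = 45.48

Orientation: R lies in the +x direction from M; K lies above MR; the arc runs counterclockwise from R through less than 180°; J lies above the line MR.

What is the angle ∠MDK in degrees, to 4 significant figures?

12.26°

Checks: |MR| = 26.80 ✓; |KD| = 8.200 ✓; ∠(KD, DJ) = 90.00° ✓; |DJ| = 21.20 ✓; |MJ| = 45.48 ✓.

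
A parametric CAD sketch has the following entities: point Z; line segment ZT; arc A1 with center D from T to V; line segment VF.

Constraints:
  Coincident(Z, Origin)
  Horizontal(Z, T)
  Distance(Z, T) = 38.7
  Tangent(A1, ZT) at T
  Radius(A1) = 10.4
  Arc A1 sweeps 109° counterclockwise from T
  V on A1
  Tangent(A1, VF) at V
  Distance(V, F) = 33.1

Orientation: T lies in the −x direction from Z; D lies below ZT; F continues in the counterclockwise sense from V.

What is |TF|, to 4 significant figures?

45.09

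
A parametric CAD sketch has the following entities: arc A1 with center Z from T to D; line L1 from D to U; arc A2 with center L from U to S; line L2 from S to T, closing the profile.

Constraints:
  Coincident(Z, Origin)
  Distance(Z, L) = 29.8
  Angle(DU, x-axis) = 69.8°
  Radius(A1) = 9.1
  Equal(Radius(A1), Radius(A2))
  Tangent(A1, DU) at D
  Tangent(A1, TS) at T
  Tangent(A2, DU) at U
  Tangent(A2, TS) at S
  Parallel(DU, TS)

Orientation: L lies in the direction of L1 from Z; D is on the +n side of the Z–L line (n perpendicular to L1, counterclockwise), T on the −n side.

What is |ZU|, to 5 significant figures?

31.158

The slot axis is L1's direction at 69.8°, so u = (cos 69.8°, sin 69.8°) = (0.34530, 0.93849) and n = (−sin 69.8°, cos 69.8°) = (-0.93849, 0.34530). Z is at the origin and L lies 29.8 along u from Z, so L = 29.8·u = (10.290, 27.967). Tangency of A1 to both parallel lines with radius 9.1 puts D and T at Z ± 9.1·n: D = (-8.5403, 3.1422), T = (8.5403, -3.1422). Equal radii place U and S the same way about L: U = L + 9.1·n = (1.7496, 31.109), S = L − 9.1·n = (18.830, 24.825). Then |ZU| = |U − Z| = 31.158.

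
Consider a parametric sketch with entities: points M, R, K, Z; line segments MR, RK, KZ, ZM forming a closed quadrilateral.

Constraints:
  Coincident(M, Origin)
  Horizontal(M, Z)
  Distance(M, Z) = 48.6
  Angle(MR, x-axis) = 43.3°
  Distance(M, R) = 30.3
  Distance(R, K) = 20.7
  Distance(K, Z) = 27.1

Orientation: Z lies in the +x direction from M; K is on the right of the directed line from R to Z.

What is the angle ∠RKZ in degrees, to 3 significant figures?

88.7°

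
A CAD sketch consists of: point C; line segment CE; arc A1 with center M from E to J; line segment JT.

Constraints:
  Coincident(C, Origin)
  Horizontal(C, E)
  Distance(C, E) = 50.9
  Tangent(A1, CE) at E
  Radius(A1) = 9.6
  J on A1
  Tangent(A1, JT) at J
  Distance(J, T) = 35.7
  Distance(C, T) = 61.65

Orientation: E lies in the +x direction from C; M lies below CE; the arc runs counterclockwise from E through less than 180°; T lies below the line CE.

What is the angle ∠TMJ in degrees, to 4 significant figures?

74.95°

C is at the origin; C and E share the same y with |CE| = 50.9 and E on the +x side, so E = (50.90, 0.000). A1 meets CE tangentially, so ME is at right angles to CE, so M = E + (0, -9.6) = (50.90, -9.600). Since MJ ⟂ JT (tangency), |MT| = √(9.6² + 35.7²) = 36.97 regardless of where J sits on A1. So T lies on both circle(C, 61.65) and circle(M, 36.97); the below-CE intersection is T = (41.70, -45.41). J is the foot of the tangent from T: J = (41.30, -9.708).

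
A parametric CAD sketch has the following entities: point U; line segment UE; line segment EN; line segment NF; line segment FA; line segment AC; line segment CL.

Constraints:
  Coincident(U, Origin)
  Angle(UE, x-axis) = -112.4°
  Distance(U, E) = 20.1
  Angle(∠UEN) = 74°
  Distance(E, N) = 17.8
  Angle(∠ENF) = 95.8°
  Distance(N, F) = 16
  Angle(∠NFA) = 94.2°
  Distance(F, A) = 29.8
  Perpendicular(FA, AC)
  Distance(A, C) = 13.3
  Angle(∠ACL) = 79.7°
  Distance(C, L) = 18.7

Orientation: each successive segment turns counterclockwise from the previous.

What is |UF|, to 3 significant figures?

14.3

U is at the origin; UE runs at -112.4° with length 20.1, so E = (-7.66, -18.6). ∠UEN = 74.0° gives EN at -6.40° from the x-axis; with |EN| = 17.8, N = (10.0, -20.6). ∠ENF = 95.8° gives NF at 77.8° from the x-axis; with |NF| = 16.0, F = (13.4, -4.93). Then |UF| = |F − U| = 14.3.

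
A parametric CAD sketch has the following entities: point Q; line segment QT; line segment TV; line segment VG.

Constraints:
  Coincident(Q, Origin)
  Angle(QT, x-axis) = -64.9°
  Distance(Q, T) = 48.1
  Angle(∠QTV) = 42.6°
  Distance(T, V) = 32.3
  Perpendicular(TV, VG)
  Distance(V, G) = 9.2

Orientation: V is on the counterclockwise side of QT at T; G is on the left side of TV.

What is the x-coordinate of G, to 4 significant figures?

21.34

∠QTV = 42.6°, so TV runs at -64.9° + (180° − 42.6°) = 72.50° from the x-axis; with |TV| = 32.3, V = T + 32.3·(cos 72.50°, sin 72.50°) = (30.12, -12.75). TV is perpendicular to VG; with |VG| = 9.2 on the left of TV, G = V + 9.2·(-0.9537, 0.3007) = (21.34, -9.986). So G.x = 21.34.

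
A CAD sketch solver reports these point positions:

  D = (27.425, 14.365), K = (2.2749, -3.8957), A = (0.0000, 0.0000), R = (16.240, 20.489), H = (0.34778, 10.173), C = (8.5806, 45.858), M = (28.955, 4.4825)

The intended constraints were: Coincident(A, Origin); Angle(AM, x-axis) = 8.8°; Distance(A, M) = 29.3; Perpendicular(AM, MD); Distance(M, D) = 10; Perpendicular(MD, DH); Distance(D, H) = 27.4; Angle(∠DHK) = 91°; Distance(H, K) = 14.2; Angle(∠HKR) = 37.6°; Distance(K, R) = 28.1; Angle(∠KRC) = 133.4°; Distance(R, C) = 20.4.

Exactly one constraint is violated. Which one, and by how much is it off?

Distance(R, C) = 20.4 — off by 6.10.

A = (0.00, 0.00) ✓; AM at 8.800° ✓; |AM| = 29.30 ✓; ∠(AM, MD) = 90.00° ✓; |MD| = 10.00 ✓; ∠(MD, DH) = 90.00° ✓; |DH| = 27.40 ✓; ∠DHK = 91.00° ✓; |HK| = 14.20 ✓; ∠HKR = 37.60° ✓; |KR| = 28.10 ✓; ∠KRC = 133.4° ✓; |RC| = 26.50 ✗.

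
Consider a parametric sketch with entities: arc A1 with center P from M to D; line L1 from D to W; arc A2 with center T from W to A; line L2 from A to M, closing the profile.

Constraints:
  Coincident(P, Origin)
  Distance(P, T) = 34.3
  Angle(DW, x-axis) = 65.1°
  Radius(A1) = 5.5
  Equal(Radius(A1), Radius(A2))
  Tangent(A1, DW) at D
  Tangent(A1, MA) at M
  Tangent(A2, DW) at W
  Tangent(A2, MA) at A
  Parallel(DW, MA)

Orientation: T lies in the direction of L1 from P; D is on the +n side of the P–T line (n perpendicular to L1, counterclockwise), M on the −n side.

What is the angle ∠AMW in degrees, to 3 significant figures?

17.8°

The slot axis is L1's direction at 65.1°, so u = (cos 65.1°, sin 65.1°) = (0.421, 0.907) and n = (−sin 65.1°, cos 65.1°) = (-0.907, 0.421). P is at the origin and T lies 34.3 along u from P, so T = 34.3·u = (14.4, 31.1). Tangency of A1 to both parallel lines with radius 5.5 puts D and M at P ± 5.5·n: D = (-4.99, 2.32), M = (4.99, -2.32). Equal radii place W and A the same way about T: W = T + 5.5·n = (9.45, 33.4), A = T − 5.5·n = (19.4, 28.8). Then cos ∠AMW = MA·MW / (|MA||MW|), giving 17.8°.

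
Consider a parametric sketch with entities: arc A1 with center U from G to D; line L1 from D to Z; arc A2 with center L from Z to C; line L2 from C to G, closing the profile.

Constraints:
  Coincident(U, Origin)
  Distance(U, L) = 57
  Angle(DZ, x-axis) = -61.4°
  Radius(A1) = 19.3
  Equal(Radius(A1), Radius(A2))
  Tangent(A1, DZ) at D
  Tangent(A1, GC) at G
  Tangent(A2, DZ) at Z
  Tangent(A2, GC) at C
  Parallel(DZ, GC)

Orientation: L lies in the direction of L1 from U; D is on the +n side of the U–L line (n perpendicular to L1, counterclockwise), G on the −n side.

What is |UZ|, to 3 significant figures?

60.2

Tangency of A1 to both parallel lines with radius 19.3 puts D and G at U ± 19.3·n: D = (16.9, 9.24), G = (-16.9, -9.24). Equal radii place Z and C the same way about L: Z = L + 19.3·n = (44.2, -40.8), C = L − 19.3·n = (10.3, -59.3). Then |UZ| = |Z − U| = 60.2.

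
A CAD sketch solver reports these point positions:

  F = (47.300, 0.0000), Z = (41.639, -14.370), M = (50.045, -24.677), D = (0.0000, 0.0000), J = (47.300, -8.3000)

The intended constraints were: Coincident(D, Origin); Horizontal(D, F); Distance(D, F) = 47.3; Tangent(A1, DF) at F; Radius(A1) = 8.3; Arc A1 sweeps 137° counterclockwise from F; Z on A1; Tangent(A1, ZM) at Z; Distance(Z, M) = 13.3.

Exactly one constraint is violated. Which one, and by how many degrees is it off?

Tangent(A1, ZM) at Z — off by 7.80°.

D = (0.00, 0.00) ✓; D.y = 0.00, F.y = 0.00 ✓; |DF| = 47.30 ✓; ∠(JF, FD) = 90.00° ✓; |JF| = 8.300 ✓; bearing(J→Z) − bearing(J→F) = 137.0° ✓; |JZ| = 8.300 ✓; ∠(JZ, ZM) = 97.80° ✗; |ZM| = 13.30 ✓.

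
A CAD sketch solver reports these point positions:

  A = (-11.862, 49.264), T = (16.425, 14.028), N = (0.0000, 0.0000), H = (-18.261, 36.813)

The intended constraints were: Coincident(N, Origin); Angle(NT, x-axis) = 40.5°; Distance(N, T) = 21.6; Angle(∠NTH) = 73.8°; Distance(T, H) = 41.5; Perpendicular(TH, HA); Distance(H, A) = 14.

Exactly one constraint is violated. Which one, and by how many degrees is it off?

Perpendicular(TH, HA) — off by 6.10°.

N = (0.00, 0.00) ✓; NT at 40.50° ✓; |NT| = 21.60 ✓; ∠NTH = 73.80° ✓; |TH| = 41.50 ✓; ∠(TH, HA) = 83.90° ✗; |HA| = 14.00 ✓.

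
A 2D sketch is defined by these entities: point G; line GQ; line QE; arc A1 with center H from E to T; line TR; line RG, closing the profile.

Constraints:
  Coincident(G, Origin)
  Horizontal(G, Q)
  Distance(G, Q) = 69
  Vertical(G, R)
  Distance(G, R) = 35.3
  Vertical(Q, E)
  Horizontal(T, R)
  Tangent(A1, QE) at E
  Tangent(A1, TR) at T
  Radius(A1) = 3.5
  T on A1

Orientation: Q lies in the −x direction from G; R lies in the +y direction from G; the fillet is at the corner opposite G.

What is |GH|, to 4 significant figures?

72.81

G and R share the same x with |GR| = 35.3 and R on the +y side, so R = (0.000, 35.30). The virtual corner opposite G is at (-69.00, 35.30). The tangent condition forces HE to be normal to QE and the tangent condition forces HT to be normal to TR, with radius 3.5, so the center H sits 3.5 in from both sides at H = (-65.50, 31.80). Then |GH| = |H − G| = 72.81.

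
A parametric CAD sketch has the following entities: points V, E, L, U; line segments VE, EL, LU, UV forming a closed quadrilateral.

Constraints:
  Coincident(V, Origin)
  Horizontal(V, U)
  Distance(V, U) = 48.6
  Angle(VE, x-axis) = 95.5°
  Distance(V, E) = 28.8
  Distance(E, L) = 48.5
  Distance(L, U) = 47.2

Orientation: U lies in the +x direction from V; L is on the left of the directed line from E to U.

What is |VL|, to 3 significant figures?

63.0

V is at the origin; V and U share the same y with |VU| = 48.6 and U in +x, so U = (48.6, 0). VE runs at 95.5° with |VE| = 28.8, so E = (-2.76, 28.7). L is determined by |EL| = 48.5 and |LU| = 47.2 together: it lies at the intersection of circle(E, 48.5) and circle(U, 47.2). With |EU| = 58.8, the foot of the radical line on EU is 30.5 from E and the perpendicular offset is √(48.5² − 30.5²) = 37.7. Taking the left-of-EU solution: L = (42.2, 46.8).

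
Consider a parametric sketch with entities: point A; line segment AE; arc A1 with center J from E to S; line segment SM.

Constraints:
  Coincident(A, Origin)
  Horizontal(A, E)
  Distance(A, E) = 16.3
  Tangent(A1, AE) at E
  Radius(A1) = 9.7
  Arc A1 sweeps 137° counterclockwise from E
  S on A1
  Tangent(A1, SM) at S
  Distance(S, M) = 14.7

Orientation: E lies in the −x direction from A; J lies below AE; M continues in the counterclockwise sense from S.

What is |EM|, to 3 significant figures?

27.1

On A1, E sits at bearing 90° from J; a 137° counterclockwise sweep puts S at bearing 227°, so S = J + 9.7·(cos 227°, sin 227°) = (-22.9, -16.8). A1 meets SM tangentially, so JS is at right angles to SM, so SM runs along (−sin 227°, cos 227°); with |SM| = 14.7, M = (-12.2, -26.8). Then |EM| = |M − E| = 27.1.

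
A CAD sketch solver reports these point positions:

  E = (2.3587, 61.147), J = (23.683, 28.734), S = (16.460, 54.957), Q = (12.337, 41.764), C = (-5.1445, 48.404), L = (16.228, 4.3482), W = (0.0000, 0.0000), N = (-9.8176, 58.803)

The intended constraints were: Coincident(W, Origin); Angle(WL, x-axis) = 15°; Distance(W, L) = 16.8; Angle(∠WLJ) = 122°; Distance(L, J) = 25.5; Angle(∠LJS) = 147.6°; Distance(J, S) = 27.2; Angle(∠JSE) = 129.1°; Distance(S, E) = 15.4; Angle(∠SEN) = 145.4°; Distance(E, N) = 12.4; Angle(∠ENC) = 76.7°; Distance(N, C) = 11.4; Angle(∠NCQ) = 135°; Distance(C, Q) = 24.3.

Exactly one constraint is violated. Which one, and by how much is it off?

Distance(C, Q) = 24.3 — off by 5.60.

W = (0.00, 0.00) ✓; WL at 15.00° ✓; |WL| = 16.80 ✓; ∠WLJ = 122.0° ✓; |LJ| = 25.50 ✓; ∠LJS = 147.6° ✓; |JS| = 27.20 ✓; ∠JSE = 129.1° ✓; |SE| = 15.40 ✓; ∠SEN = 145.4° ✓; |EN| = 12.40 ✓; ∠ENC = 76.70° ✓; |NC| = 11.40 ✓; ∠NCQ = 135.0° ✓; |CQ| = 18.70 ✗.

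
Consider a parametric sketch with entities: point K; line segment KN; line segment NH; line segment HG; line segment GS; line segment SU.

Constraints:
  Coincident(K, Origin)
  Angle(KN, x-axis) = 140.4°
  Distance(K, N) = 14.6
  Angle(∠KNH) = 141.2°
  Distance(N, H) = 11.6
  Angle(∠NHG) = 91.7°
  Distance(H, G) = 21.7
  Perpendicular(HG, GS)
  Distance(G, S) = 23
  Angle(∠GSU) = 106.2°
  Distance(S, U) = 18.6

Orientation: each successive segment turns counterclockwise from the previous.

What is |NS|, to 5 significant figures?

24.820

K is at the origin; KN runs at 140.4° with length 14.6, so N = (-11.249, 9.3064). ∠KNH = 141.2° gives NH at 179.20° from the x-axis; with |NH| = 11.6, H = (-22.848, 9.4684). ∠NHG = 91.7° gives HG at -92.500° from the x-axis; with |HG| = 21.7, G = (-23.795, -12.211). The perpendicularity gives GS at right angles to HG, so GS runs at -2.5000°; with |GS| = 23.0, S = (-0.81679, -13.214). Then |NS| = |S − N| = 24.820.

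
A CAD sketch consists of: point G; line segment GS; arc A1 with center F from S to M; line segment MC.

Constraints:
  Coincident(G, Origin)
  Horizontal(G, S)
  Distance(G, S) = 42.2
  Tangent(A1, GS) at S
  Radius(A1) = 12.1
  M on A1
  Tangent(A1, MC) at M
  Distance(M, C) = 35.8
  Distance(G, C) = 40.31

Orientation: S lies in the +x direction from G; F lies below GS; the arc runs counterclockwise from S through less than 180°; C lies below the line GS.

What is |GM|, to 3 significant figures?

32.2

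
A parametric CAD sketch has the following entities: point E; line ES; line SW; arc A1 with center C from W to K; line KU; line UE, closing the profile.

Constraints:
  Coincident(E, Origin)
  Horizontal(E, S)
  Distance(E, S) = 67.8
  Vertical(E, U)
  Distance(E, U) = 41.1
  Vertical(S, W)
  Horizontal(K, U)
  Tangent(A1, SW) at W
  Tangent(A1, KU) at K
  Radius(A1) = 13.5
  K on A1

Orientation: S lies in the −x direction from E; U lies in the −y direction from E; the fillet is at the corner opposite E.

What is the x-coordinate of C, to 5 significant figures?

-54.300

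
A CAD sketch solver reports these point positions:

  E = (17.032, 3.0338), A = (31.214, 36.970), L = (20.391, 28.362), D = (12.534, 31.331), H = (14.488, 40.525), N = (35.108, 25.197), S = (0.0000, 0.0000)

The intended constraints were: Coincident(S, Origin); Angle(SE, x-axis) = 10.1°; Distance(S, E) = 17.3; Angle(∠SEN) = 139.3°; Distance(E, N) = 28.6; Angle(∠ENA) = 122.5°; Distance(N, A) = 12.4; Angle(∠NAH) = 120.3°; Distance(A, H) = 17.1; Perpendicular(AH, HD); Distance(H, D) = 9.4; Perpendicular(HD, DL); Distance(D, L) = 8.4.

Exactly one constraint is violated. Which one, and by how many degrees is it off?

Perpendicular(HD, DL) — off by 8.70°.

S = (0.00, 0.00) ✓; SE at 10.10° ✓; |SE| = 17.30 ✓; ∠SEN = 139.3° ✓; |EN| = 28.60 ✓; ∠ENA = 122.5° ✓; |NA| = 12.40 ✓; ∠NAH = 120.3° ✓; |AH| = 17.10 ✓; ∠(AH, HD) = 90.00° ✓; |HD| = 9.399 ✓; ∠(HD, DL) = 81.30° ✗; |DL| = 8.399 ✓.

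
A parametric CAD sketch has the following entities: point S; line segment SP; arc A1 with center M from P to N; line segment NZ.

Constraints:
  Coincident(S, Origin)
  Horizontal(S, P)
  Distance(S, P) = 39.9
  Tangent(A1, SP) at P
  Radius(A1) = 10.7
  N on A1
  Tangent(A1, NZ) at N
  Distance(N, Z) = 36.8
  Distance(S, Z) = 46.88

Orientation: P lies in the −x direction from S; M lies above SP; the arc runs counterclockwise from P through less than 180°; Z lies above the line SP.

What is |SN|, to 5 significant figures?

30.617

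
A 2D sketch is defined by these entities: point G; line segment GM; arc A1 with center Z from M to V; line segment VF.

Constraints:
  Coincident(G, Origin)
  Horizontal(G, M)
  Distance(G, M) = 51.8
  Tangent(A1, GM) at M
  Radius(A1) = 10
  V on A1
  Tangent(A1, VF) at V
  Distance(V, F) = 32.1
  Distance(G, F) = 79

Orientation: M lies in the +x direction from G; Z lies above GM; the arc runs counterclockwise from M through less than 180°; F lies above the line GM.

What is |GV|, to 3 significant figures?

62.0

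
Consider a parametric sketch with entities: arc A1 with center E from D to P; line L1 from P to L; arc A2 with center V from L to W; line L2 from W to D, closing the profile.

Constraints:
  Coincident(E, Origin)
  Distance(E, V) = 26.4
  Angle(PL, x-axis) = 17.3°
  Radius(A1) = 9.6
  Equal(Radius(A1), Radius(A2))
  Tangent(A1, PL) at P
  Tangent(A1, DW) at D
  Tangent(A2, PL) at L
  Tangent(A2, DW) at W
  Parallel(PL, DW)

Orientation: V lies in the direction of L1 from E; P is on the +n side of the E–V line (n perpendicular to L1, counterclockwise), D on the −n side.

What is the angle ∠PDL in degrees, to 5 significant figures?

53.973°

The slot axis is L1's direction at 17.3°, so u = (cos 17.3°, sin 17.3°) = (0.95476, 0.29737) and n = (−sin 17.3°, cos 17.3°) = (-0.29737, 0.95476). E is at the origin and V lies 26.4 along u from E, so V = 26.4·u = (25.206, 7.8507). Tangency of A1 to both parallel lines with radius 9.6 puts P and D at E ± 9.6·n: P = (-2.8548, 9.1657), D = (2.8548, -9.1657). Equal radii place L and W the same way about V: L = V + 9.6·n = (22.351, 17.016), W = V − 9.6·n = (28.060, -1.3150). Then cos ∠PDL = DP·DL / (|DP||DL|), giving 53.973°.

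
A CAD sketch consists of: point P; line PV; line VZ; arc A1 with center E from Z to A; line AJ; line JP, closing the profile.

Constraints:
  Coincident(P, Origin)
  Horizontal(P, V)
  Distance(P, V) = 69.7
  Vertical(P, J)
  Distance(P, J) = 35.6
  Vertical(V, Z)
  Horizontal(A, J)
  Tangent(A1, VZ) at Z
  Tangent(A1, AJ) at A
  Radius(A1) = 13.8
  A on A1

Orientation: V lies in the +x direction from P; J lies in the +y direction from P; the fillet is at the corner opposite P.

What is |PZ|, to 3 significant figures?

73.0

The virtual corner opposite P is at (69.7, 35.6). The tangent condition forces EZ to be normal to VZ and tangency of A1 to AJ means the radius EA is perpendicular to AJ, with radius 13.8, so the center E sits 13.8 in from both sides at E = (55.9, 21.8). That places the tangent points at Z = (69.7, 21.8) on VZ and A = (55.9, 35.6) on AJ. Then |PZ| = |Z − P| = 73.0.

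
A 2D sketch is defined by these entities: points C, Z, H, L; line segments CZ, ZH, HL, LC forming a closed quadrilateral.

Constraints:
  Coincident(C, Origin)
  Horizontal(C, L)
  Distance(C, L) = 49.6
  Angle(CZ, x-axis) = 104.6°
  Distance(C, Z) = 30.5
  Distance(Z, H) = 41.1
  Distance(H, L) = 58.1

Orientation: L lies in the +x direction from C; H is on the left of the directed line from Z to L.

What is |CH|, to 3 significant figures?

59.1

C is at the origin; C and L share the same y with |CL| = 49.6 and L in +x, so L = (49.6, 0). CZ runs at 104.6° with |CZ| = 30.5, so Z = (-7.69, 29.5). H is determined by |ZH| = 41.1 and |HL| = 58.1 together: it lies at the intersection of circle(Z, 41.1) and circle(L, 58.1). With |ZL| = 64.4, the foot of the radical line on ZL is 19.1 from Z and the perpendicular offset is √(41.1² − 19.1²) = 36.4. Taking the left-of-ZL solution: H = (26.0, 53.1).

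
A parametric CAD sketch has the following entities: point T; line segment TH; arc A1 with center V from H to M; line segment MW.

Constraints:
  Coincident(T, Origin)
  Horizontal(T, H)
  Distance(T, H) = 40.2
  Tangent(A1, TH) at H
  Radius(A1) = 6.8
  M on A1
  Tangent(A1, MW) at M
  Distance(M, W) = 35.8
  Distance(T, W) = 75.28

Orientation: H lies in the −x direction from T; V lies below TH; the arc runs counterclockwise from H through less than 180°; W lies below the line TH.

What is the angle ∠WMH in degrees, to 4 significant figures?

157.0°

Checks: |VM| = 6.800 ✓; ∠(VM, MW) = 90.00° ✓; |MW| = 35.80 ✓; |TW| = 75.28 ✓.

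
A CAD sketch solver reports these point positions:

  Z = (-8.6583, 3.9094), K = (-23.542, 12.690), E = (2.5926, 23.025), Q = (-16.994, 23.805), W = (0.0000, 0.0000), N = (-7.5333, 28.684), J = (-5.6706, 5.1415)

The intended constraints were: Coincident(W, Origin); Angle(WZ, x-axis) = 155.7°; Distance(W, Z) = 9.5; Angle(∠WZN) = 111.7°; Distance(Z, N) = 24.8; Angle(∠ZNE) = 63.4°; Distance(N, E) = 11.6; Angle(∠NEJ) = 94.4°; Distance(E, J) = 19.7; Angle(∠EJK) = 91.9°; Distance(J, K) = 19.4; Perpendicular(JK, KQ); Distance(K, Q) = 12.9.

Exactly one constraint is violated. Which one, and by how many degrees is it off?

Perpendicular(JK, KQ) — off by 7.60°.

W = (0.00, 0.00) ✓; WZ at 155.7° ✓; |WZ| = 9.500 ✓; ∠WZN = 111.7° ✓; |ZN| = 24.80 ✓; ∠ZNE = 63.40° ✓; |NE| = 11.60 ✓; ∠NEJ = 94.40° ✓; |EJ| = 19.70 ✓; ∠EJK = 91.90° ✓; |JK| = 19.40 ✓; ∠(JK, KQ) = 97.60° ✗; |KQ| = 12.90 ✓.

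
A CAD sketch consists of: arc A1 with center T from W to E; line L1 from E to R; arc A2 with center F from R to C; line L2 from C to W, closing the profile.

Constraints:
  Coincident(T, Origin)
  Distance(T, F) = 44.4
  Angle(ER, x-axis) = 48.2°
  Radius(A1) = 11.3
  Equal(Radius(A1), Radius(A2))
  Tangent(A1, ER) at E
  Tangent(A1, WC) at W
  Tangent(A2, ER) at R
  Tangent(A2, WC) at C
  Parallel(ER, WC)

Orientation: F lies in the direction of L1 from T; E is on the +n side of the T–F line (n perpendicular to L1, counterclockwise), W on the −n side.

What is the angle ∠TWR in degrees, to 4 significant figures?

63.02°

The slot axis is L1's direction at 48.2°, so u = (cos 48.2°, sin 48.2°) = (0.6665, 0.7455) and n = (−sin 48.2°, cos 48.2°) = (-0.7455, 0.6665). T is at the origin and F lies 44.4 along u from T, so F = 44.4·u = (29.59, 33.10). Tangency of A1 to both parallel lines with radius 11.3 puts E and W at T ± 11.3·n: E = (-8.424, 7.532), W = (8.424, -7.532). Equal radii place R and C the same way about F: R = F + 11.3·n = (21.17, 40.63), C = F − 11.3·n = (38.02, 25.57). Then cos ∠TWR = WT·WR / (|WT||WR|), giving 63.02°.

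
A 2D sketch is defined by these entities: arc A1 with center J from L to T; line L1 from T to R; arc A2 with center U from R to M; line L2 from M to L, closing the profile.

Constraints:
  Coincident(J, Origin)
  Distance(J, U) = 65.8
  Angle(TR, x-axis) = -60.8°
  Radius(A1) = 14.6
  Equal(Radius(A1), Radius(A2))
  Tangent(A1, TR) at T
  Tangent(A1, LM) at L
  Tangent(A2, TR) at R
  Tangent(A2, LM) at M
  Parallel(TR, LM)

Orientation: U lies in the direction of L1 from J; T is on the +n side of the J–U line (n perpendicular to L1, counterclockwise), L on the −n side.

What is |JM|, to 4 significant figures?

67.40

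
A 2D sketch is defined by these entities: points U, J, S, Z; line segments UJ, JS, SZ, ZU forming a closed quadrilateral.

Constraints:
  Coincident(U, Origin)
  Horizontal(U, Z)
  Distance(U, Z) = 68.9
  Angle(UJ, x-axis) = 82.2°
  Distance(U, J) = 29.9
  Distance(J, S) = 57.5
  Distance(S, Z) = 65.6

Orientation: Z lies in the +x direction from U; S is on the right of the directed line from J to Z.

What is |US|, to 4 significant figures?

29.18

Checks: |JS| = 57.50 ✓; |SZ| = 65.60 ✓.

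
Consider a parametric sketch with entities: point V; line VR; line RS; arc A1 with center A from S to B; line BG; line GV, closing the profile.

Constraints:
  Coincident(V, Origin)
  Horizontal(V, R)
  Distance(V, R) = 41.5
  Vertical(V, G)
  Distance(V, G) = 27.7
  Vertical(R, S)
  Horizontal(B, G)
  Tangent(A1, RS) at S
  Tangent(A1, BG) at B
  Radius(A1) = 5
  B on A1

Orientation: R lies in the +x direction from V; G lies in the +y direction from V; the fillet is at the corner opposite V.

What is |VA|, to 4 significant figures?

42.98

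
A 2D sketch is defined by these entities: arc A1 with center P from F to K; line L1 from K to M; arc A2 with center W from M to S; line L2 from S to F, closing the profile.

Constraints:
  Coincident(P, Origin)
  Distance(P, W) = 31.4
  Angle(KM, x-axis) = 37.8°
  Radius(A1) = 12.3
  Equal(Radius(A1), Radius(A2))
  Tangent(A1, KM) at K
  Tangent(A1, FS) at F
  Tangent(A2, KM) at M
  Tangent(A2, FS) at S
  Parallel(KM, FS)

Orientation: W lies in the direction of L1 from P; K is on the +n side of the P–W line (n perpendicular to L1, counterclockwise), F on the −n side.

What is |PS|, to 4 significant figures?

33.72

The slot axis is L1's direction at 37.8°, so u = (cos 37.8°, sin 37.8°) = (0.7902, 0.6129) and n = (−sin 37.8°, cos 37.8°) = (-0.6129, 0.7902). P is at the origin and W lies 31.4 along u from P, so W = 31.4·u = (24.81, 19.25). Tangency of A1 to both parallel lines with radius 12.3 puts K and F at P ± 12.3·n: K = (-7.539, 9.719), F = (7.539, -9.719). Equal radii place M and S the same way about W: M = W + 12.3·n = (17.27, 28.96), S = W − 12.3·n = (32.35, 9.526). Then |PS| = |S − P| = 33.72.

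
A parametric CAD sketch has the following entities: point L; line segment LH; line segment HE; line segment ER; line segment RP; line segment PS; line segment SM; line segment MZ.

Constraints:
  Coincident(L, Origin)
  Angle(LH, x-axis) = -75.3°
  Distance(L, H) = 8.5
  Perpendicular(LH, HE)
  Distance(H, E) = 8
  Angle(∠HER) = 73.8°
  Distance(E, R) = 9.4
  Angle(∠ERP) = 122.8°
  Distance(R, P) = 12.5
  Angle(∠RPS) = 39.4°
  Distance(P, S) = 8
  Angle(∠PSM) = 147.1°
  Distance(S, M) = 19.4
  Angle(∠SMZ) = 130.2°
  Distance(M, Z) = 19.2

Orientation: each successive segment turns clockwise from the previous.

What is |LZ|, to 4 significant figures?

32.90

∠PSM = 147.1° gives SM at -142.2° from the x-axis; with |SM| = 19.4, M = (-12.63, -13.80). ∠SMZ = 130.2° gives MZ at 168.0° from the x-axis; with |MZ| = 19.2, Z = (-31.41, -9.810). Then |LZ| = |Z − L| = 32.90.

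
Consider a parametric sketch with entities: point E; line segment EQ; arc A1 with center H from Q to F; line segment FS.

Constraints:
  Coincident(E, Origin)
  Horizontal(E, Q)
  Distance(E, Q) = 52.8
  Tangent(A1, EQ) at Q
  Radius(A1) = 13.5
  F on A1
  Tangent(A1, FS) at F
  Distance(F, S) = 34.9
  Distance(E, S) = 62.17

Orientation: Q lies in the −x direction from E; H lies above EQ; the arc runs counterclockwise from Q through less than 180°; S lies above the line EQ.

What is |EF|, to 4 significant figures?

41.53

Checks: |HF| = 13.50 ✓; ∠(HF, FS) = 90.00° ✓; |FS| = 34.90 ✓; |ES| = 62.17 ✓.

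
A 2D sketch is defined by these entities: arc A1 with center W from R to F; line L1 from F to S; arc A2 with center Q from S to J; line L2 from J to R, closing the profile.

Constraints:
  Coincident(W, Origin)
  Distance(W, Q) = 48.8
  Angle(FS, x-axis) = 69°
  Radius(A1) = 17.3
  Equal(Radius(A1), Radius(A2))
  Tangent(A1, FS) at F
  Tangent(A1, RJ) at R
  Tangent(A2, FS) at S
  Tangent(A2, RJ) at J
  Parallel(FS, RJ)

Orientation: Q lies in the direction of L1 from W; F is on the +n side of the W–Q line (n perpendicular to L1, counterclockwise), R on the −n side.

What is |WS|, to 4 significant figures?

51.78

Tangency of A1 to both parallel lines with radius 17.3 puts F and R at W ± 17.3·n: F = (-16.15, 6.200), R = (16.15, -6.200). Equal radii place S and J the same way about Q: S = Q + 17.3·n = (1.337, 51.76), J = Q − 17.3·n = (33.64, 39.36). Then |WS| = |S − W| = 51.78.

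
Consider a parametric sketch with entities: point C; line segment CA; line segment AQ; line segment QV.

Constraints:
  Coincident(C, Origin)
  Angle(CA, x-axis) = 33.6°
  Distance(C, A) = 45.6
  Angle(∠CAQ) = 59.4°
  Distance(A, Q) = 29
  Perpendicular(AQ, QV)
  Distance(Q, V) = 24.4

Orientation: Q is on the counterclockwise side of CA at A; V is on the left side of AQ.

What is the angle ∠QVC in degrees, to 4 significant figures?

158.7°

C is at the origin; CA runs at 33.6° with length 45.6, so A = 45.6·(cos 33.6°, sin 33.6°) = (37.98, 25.23). ∠CAQ = 59.4°, so AQ runs at 33.6° + (180° − 59.4°) = 154.2° from the x-axis; with |AQ| = 29.0, Q = A + 29.0·(cos 154.2°, sin 154.2°) = (11.87, 37.86). The perpendicularity gives QV at right angles to AQ; with |QV| = 24.4 on the left of AQ, V = Q + 24.4·(-0.4352, -0.9003) = (1.252, 15.89). Then cos ∠QVC = VQ·VC / (|VQ||VC|), giving 158.7°.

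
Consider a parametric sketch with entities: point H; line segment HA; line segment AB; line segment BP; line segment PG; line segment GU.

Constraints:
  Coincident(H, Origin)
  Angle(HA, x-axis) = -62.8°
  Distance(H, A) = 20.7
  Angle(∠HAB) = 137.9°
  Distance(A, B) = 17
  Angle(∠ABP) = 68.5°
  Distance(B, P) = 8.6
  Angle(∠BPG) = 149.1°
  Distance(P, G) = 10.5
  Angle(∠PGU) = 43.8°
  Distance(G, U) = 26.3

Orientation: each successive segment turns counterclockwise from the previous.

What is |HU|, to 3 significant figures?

35.6

∠BPG = 149.1° gives PG at 122° from the x-axis; with |PG| = 10.5, G = (19.7, -6.89). ∠PGU = 43.8° gives GU at -102° from the x-axis; with |GU| = 26.3, U = (14.2, -32.6). Then |HU| = |U − H| = 35.6.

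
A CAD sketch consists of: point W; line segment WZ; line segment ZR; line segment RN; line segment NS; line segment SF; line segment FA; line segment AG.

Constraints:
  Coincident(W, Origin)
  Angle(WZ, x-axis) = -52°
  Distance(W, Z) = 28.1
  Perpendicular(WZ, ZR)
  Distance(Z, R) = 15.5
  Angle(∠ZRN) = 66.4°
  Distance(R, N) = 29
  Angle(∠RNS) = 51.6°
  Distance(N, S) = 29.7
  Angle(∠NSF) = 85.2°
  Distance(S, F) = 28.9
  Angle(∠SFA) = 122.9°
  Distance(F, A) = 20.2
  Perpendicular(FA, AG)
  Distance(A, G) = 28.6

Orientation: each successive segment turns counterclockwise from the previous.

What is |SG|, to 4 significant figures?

36.16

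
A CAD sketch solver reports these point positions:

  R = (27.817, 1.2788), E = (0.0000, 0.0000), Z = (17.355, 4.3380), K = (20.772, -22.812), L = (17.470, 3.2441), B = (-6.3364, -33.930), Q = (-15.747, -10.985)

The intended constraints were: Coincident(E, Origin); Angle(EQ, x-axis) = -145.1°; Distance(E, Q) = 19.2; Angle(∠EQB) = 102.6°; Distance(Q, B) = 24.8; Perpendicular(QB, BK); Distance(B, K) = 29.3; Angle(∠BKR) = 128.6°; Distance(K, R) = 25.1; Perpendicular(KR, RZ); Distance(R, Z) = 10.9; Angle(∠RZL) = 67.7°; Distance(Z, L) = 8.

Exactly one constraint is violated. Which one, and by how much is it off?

Distance(Z, L) = 8 — off by 6.90.

E = (0.00, 0.00) ✓; EQ at -145.1° ✓; |EQ| = 19.20 ✓; ∠EQB = 102.6° ✓; |QB| = 24.80 ✓; ∠(QB, BK) = 90.00° ✓; |BK| = 29.30 ✓; ∠BKR = 128.6° ✓; |KR| = 25.10 ✓; ∠(KR, RZ) = 90.00° ✓; |RZ| = 10.90 ✓; ∠RZL = 67.70° ✓; |ZL| = 1.100 ✗.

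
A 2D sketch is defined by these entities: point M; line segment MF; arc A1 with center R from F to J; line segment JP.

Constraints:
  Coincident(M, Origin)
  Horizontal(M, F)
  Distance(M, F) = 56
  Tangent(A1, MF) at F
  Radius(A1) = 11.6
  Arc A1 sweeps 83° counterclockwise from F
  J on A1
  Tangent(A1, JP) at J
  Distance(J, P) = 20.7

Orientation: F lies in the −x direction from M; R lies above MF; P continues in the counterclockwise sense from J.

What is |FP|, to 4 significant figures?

33.79

M is at the origin; MF is horizontal with |MF| = 56.0 and F on the −x side, so F = (-56.00, 0.000). The tangent condition forces RF to be normal to MF, so R = F + (0, 11.6) = (-56.00, 11.60). On A1, F sits at bearing -90° from R; an 83° counterclockwise sweep puts J at bearing -7°, so J = R + 11.6·(cos -7°, sin -7°) = (-44.49, 10.19). Since A1 is tangent to JP there, RJ ⟂ JP, so JP runs along (−sin -7°, cos -7°); with |JP| = 20.7, P = (-41.96, 30.73). Then |FP| = |P − F| = 33.79.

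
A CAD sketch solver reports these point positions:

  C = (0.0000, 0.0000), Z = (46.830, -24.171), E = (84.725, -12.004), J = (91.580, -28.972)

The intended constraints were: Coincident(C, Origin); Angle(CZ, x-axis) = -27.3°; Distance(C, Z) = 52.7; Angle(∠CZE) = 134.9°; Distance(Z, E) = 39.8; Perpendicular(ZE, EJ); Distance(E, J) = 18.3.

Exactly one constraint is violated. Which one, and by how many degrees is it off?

Perpendicular(ZE, EJ) — off by 4.20°.

C = (0.00, 0.00) ✓; CZ at -27.30° ✓; |CZ| = 52.70 ✓; ∠CZE = 134.9° ✓; |ZE| = 39.80 ✓; ∠(ZE, EJ) = 85.80° ✗; |EJ| = 18.30 ✓.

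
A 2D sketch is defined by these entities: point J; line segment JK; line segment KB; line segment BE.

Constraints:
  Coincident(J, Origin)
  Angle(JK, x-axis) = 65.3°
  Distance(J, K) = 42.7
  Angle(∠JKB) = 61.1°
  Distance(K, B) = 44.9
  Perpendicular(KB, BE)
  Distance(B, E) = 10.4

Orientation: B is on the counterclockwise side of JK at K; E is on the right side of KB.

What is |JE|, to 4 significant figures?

53.59

J is at the origin; JK runs at 65.3° with length 42.7, so K = 42.7·(cos 65.3°, sin 65.3°) = (17.84, 38.79). ∠JKB = 61.1°, so KB runs at 65.3° + (180° − 61.1°) = 184.2° from the x-axis; with |KB| = 44.9, B = K + 44.9·(cos 184.2°, sin 184.2°) = (-26.94, 35.50). KB ⟂ BE; with |BE| = 10.4 on the right of KB, E = B + 10.4·(-0.07324, 0.9973) = (-27.70, 45.88). Then |JE| = |E − J| = 53.59.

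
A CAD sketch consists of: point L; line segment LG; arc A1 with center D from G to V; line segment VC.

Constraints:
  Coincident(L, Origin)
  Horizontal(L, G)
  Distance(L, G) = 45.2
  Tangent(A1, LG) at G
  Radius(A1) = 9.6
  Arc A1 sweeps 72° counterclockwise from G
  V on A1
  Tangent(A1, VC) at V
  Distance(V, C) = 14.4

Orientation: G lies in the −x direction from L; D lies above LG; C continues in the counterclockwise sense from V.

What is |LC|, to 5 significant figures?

37.591

L is at the origin; LG is horizontal with |LG| = 45.2 and G on the −x side, so G = (-45.200, 0.0000). A1 meets LG tangentially, so DG is at right angles to LG, so D = G + (0, 9.6) = (-45.200, 9.6000). On A1, G sits at bearing -90° from D; a 72° counterclockwise sweep puts V at bearing -18°, so V = D + 9.6·(cos -18°, sin -18°) = (-36.070, 6.6334). The tangent condition forces DV to be normal to VC, so VC runs along (−sin -18°, cos -18°); with |VC| = 14.4, C = (-31.620, 20.329). Then |LC| = |C − L| = 37.591.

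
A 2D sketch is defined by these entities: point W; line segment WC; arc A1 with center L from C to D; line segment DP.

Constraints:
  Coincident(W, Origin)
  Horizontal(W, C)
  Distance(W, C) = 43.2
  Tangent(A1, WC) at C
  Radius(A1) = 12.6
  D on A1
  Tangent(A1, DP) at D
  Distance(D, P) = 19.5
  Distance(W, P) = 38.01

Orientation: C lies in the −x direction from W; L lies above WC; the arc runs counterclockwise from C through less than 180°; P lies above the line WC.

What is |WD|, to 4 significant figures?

32.40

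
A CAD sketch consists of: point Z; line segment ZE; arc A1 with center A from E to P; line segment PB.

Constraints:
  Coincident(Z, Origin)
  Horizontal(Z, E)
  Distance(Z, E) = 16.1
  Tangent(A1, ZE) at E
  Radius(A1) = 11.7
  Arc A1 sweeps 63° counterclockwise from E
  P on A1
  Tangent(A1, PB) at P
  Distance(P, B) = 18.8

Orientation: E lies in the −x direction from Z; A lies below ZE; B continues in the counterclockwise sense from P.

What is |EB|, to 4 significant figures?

29.91

Z is at the origin; Z and E share the same y with |ZE| = 16.1 and E on the −x side, so E = (-16.10, 0.000). Tangency of A1 to ZE means the radius AE is perpendicular to ZE, so A = E + (0, -11.7) = (-16.10, -11.70). On A1, E sits at bearing 90° from A; a 63° counterclockwise sweep puts P at bearing 153°, so P = A + 11.7·(cos 153°, sin 153°) = (-26.52, -6.388). Tangency of A1 to PB means the radius AP is perpendicular to PB, so PB runs along (−sin 153°, cos 153°); with |PB| = 18.8, B = (-35.06, -23.14). Then |EB| = |B − E| = 29.91.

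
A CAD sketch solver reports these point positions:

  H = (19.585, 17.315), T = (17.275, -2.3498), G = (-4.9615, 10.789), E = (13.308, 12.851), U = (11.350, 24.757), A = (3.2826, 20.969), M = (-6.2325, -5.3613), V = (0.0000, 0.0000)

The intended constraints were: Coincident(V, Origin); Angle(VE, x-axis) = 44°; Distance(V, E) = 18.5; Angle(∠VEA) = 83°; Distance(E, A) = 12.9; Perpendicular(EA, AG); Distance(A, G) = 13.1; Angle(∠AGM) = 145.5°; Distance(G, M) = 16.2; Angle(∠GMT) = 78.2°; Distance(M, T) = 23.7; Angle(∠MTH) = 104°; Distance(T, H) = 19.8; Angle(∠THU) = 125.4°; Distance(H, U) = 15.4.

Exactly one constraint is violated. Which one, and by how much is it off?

Distance(H, U) = 15.4 — off by 4.30.

V = (0.00, 0.00) ✓; VE at 44.00° ✓; |VE| = 18.50 ✓; ∠VEA = 83.00° ✓; |EA| = 12.90 ✓; ∠(EA, AG) = 90.00° ✓; |AG| = 13.10 ✓; ∠AGM = 145.5° ✓; |GM| = 16.20 ✓; ∠GMT = 78.20° ✓; |MT| = 23.70 ✓; ∠MTH = 104.0° ✓; |TH| = 19.80 ✓; ∠THU = 125.4° ✓; |HU| = 11.10 ✗.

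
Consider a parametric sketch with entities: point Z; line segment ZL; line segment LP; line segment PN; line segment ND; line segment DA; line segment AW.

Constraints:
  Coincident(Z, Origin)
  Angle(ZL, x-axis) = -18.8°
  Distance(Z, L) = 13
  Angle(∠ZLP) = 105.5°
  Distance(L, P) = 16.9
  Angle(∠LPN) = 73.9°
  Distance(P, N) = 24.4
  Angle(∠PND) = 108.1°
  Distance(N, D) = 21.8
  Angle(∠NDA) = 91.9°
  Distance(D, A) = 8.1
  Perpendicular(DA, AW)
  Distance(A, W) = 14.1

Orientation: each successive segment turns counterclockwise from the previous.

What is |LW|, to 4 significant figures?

15.28

∠NDA = 91.9° gives DA at -38.20° from the x-axis; with |DA| = 8.1, A = (-7.890, -5.186). DA is perpendicular to AW, so AW runs at 51.80°; with |AW| = 14.1, W = (0.8298, 5.895). Then |LW| = |W − L| = 15.28.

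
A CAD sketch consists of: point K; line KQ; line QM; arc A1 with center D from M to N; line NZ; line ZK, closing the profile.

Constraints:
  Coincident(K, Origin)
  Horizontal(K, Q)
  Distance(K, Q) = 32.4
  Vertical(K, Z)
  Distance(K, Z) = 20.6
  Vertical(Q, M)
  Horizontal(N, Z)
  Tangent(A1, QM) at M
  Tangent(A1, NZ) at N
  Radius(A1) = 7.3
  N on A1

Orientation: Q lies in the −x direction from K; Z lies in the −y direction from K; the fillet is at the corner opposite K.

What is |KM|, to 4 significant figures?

35.02

The virtual corner opposite K is at (-32.40, -20.60). Since A1 is tangent to QM there, DM ⟂ QM and tangency of A1 to NZ means the radius DN is perpendicular to NZ, with radius 7.3, so the center D sits 7.3 in from both sides at D = (-25.10, -13.30). That places the tangent points at M = (-32.40, -13.30) on QM and N = (-25.10, -20.60) on NZ. Then |KM| = |M − K| = 35.02.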